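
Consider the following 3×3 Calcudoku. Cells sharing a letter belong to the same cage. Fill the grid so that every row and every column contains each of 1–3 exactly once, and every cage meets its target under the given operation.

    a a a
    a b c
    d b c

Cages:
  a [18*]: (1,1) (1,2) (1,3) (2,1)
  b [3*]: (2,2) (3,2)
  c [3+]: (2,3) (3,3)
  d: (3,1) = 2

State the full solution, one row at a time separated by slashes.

Cage a has product 18, leaving (2,1) = 3.
Row 2 already has 3; hence (2,2) = 1.
Row 2 now contains 1, leaving (2,3) = 2.
Cage d is given, leaving (3,1) = 2.
Column 2 already has 1; hence (3,2) = 3.
Column 3 now contains 2, so (3,3) = 1.
2 is placed in column 1, leaving (1,1) = 1.
3 is placed in column 2, which forces (1,2) = 2.
1 is placed in column 3; hence (1,3) = 3.

1 2 3 / 3 1 2 / 2 3 1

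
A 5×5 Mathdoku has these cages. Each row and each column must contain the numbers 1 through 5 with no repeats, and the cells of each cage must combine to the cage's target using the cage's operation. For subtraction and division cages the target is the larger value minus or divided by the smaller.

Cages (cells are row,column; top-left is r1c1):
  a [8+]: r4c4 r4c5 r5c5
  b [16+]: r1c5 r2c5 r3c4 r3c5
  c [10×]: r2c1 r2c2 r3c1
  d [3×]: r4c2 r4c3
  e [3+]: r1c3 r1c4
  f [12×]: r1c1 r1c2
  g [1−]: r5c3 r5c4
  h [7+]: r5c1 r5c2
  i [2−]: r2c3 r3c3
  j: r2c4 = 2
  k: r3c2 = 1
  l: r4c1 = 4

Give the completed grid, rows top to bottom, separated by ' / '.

3 4 2 1 5 / 1 5 3 2 4 / 2 1 5 4 3 / 4 3 1 5 2 / 5 2 4 3 1

Cage j is a single given cell, which forces r2c4 = 2.
Cage k is a single given cell, which forces r3c2 = 1.
Cage l is a single given cell, leaving r4c1 = 4.
1 is placed in column 2, which forces r4c2 = 3.
Row 4 already has 3, leaving r4c3 = 1.
Row 4 now contains 1, leaving r4c4 = 5.
Row 4 already has 5, leaving r4c5 = 2.
Column 1 now contains 4; hence r1c1 = 3.
Column 2 already has 3, leaving r1c2 = 4.
Column 3 already has 1, leaving r1c3 = 2.
Column 4 already has 2, which forces r1c4 = 1.
Row 1 already has 4; hence r1c5 = 5.
Cage c has product 10, so r2c1 = 1.
1 is placed in column 2, so r2c2 = 5.
Cage c needs product 10, leaving r3c1 = 2.
Column 4 now contains 5, which forces r3c4 = 4.
Column 5 now contains 5, leaving r3c5 = 3.
2 is placed in column 1, which forces r5c1 = 5.
5 is placed in column 2, so r5c2 = 2.
Column 4 now contains 4, leaving r5c4 = 3.
Cage a needs sum 8, leaving r5c5 = 1.
The two cells of cage i must have difference 2, so r2c3 = 3.
Column 5 already has 3, so r2c5 = 4.
Row 3 now contains 3; hence r3c3 = 5.
Row 5 now contains 3; hence r5c3 = 4.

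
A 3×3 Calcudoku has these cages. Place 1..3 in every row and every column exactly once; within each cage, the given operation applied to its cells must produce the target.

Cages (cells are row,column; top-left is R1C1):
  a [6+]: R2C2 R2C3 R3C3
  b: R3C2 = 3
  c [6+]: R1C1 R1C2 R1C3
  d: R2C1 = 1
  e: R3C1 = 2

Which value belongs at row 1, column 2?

Cage d is a single given cell, which forces R2C1 = 1.
Cage e is given, so R3C1 = 2.
Cage b is given, which forces R3C2 = 3.
Row 3 now contains 3, leaving R3C3 = 1.
Column 1 now contains 2, so R1C1 = 3.
The 3 cells of cage c must have sum 6, which forces R1C2 = 1.
The 3 cells of cage c must have sum 6, which forces R1C3 = 2.
3 is placed in column 2; hence R2C2 = 2.
Cage a has sum 6, leaving R2C3 = 3.
Filled in: 3 1 2 / 1 2 3 / 2 3 1.

1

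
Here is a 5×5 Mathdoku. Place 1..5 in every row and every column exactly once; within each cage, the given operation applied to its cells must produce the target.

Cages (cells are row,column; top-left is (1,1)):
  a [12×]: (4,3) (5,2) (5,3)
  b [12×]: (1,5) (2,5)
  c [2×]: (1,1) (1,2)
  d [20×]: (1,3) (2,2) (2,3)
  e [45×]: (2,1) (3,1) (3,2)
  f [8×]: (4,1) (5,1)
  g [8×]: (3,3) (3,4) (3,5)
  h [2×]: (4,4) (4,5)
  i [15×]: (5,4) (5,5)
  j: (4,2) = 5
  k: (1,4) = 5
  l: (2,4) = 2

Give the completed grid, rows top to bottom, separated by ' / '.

K is a freebie, leaving (1,4) = 5.
The 3 cells of cage e must have product 45; hence (2,1) = 3.
Cage l is given, which forces (2,4) = 2.
Row 2 already has 3, so (2,5) = 4.
The 3 cells of cage e must have product 45; hence (3,1) = 5.
Cage e has product 45, so (3,2) = 3.
Cage j is given, which forces (4,2) = 5.
2 is placed in column 4, so (4,4) = 1.
1 is placed in row 4, so (4,5) = 2.
5 is placed in column 4, which forces (5,4) = 3.
3 is placed in row 5, so (5,5) = 5.
The 3 cells of cage d must have product 20, so (1,3) = 4.
4 is placed in column 5; hence (1,5) = 3.
Column 2 now contains 5; hence (2,2) = 1.
Cage d needs product 20, which forces (2,3) = 5.
Cage g needs product 8, so (3,3) = 2.
1 is placed in column 4, so (3,4) = 4.
Column 5 now contains 2, which forces (3,5) = 1.
Row 4 now contains 2, leaving (4,1) = 4.
The 3 cells of cage a must have product 12, so (4,3) = 3.
The two cells of cage f must have product 8, leaving (5,1) = 2.
Column 2 now contains 1, so (5,2) = 4.
Column 3 already has 4, which forces (5,3) = 1.
Column 1 now contains 2, which forces (1,1) = 1.
Column 2 now contains 1; hence (1,2) = 2.

1 2 4 5 3 / 3 1 5 2 4 / 5 3 2 4 1 / 4 5 3 1 2 / 2 4 1 3 5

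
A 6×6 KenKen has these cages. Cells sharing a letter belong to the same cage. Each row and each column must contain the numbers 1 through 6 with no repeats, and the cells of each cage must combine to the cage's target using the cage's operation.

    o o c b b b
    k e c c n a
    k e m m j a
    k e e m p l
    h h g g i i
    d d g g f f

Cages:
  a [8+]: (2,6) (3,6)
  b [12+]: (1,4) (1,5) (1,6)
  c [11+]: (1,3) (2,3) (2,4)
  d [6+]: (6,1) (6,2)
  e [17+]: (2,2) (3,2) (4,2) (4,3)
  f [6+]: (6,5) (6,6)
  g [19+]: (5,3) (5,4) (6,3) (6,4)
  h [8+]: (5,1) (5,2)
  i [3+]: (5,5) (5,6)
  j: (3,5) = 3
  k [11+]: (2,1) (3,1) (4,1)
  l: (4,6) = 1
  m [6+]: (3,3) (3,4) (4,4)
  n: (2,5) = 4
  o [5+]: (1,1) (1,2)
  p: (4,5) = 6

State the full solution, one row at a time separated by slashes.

2 3 4 1 5 6 / 1 6 2 5 4 3 / 6 4 1 2 3 5 / 4 2 5 3 6 1 / 3 5 6 4 1 2 / 5 1 3 6 2 4

N is a freebie; hence (2,5) = 4.
J is a freebie, which forces (3,5) = 3.
P is a freebie; hence (4,5) = 6.
Cage l is given, so (4,6) = 1.
Column 6 now contains 1, which forces (5,6) = 2.
Cage a needs two cells with sum 8, which forces (2,6) = 3.
Cage a needs two cells with sum 8, which forces (3,6) = 5.
The 3 cells of cage m must have sum 6, which forces (4,4) = 3.
2 is placed in row 5; hence (5,5) = 1.
Column 5 now contains 1; hence (6,5) = 2.
Column 6 already has 5; hence (6,6) = 4.
Cage b needs sum 12, leaving (1,4) = 1.
Column 5 already has 2, leaving (1,5) = 5.
4 is placed in column 6; hence (1,6) = 6.
1 is placed in column 4, leaving (3,4) = 2.
2 is placed in row 3; hence (3,3) = 1.
1 is placed in column 3; hence (2,3) = 2.
Cage e needs sum 17, which forces (4,2) = 2.
Cage o needs two cells with sum 5, which forces (1,1) = 2.
2 is placed in column 2, which forces (1,2) = 3.
Row 1 now contains 3; hence (1,3) = 4.
Cage k has sum 11, which forces (2,1) = 1.
Cage k needs sum 11; hence (3,1) = 6.
6 is placed in row 3, leaving (3,2) = 4.
Row 4 already has 2; hence (4,1) = 4.
Column 3 already has 4, so (4,3) = 5.
Column 2 now contains 3, which forces (5,2) = 5.
1 is placed in column 1, so (6,1) = 5.
Column 2 already has 5, so (6,2) = 1.
5 is placed in column 3; hence (6,3) = 3.
Row 6 now contains 5, leaving (6,4) = 6.
Column 2 already has 5; hence (2,2) = 6.
Column 4 already has 6, leaving (2,4) = 5.
5 is placed in row 5, which forces (5,1) = 3.
3 is placed in column 3, so (5,3) = 6.
Column 4 already has 6, leaving (5,4) = 4.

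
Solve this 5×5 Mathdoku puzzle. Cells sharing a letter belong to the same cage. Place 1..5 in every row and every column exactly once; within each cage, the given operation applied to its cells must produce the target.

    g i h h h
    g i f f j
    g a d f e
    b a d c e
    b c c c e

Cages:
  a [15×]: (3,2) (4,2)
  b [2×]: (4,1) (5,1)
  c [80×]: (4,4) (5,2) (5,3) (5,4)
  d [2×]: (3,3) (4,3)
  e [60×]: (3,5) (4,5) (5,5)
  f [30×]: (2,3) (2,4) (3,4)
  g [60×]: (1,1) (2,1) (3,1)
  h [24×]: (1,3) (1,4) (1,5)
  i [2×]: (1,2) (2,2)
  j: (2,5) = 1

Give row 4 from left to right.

1 3 2 4 5

Cage j is a single given cell, which forces (2,5) = 1.
The two cells of cage i must have product 2, so (1,2) = 1.
Row 2 now contains 1, which forces (2,2) = 2.
Cage f needs product 30, leaving (3,4) = 2.
2 is placed in column 4, which forces (4,4) = 4.
Column 4 already has 4, which forces (1,4) = 3.
Column 4 already has 3, so (2,4) = 5.
Row 3 already has 2, leaving (3,3) = 1.
Cage d's pair has product 2, leaving (4,3) = 2.
Column 4 already has 5, so (5,4) = 1.
Column 3 now contains 2; hence (1,3) = 4.
Cage h has product 24, so (1,5) = 2.
5 is placed in row 2; hence (2,3) = 3.
Row 4 already has 2, which forces (4,1) = 1.
1 is placed in row 5; hence (5,1) = 2.
Column 3 now contains 4; hence (5,3) = 5.
Row 1 now contains 4, so (1,1) = 5.
3 is placed in row 2, leaving (2,1) = 4.
Cage g has product 60, so (3,1) = 3.
Row 3 now contains 3; hence (3,2) = 5.
Row 3 now contains 5, so (3,5) = 4.
Column 2 now contains 5; hence (4,2) = 3.
3 is placed in row 4, leaving (4,5) = 5.
Row 5 now contains 5, which forces (5,2) = 4.
Column 5 already has 4, so (5,5) = 3.
Completed grid: 5 1 4 3 2 / 4 2 3 5 1 / 3 5 1 2 4 / 1 3 2 4 5 / 2 4 5 1 3.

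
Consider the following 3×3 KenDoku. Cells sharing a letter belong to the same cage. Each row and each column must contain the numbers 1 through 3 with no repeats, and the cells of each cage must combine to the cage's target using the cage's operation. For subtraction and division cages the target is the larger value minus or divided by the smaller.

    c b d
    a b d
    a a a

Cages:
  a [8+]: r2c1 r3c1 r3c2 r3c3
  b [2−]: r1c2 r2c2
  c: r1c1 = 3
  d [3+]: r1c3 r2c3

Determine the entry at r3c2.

C is a freebie; hence r1c1 = 3.
Row 1 already has 3, so r1c2 = 1.
Row 1 already has 1, which forces r1c3 = 2.
The 4 cells of cage a must have sum 8, leaving r2c1 = 2.
Column 2 already has 1, which forces r2c2 = 3.
2 is placed in column 3, so r2c3 = 1.
Column 1 already has 3, which forces r3c1 = 1.
Column 2 already has 3, leaving r3c2 = 2.
Column 3 already has 1, leaving r3c3 = 3.
Filled in: 3 1 2 / 2 3 1 / 1 2 3.

2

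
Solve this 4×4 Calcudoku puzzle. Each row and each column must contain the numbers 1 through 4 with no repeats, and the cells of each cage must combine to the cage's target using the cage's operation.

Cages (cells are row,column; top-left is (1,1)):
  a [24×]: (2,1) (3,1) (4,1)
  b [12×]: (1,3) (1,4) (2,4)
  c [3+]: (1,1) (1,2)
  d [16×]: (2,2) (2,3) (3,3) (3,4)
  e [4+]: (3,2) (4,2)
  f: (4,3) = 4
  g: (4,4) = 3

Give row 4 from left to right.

2 1 4 3

Cage f is given, so (4,3) = 4.
Cage g is a single given cell, leaving (4,4) = 3.
The 3 cells of cage b must have product 12, which forces (1,3) = 3.
Cage e needs two cells with sum 4, so (3,2) = 3.
Row 4 already has 3; hence (4,1) = 2.
Row 4 already has 3, leaving (4,2) = 1.
Column 1 now contains 2, so (1,1) = 1.
Column 2 already has 1; hence (1,2) = 2.
Row 1 already has 1, leaving (1,4) = 4.
Cage a has product 24; hence (2,1) = 3.
Column 2 now contains 2; hence (2,2) = 4.
Column 4 already has 4, which forces (2,4) = 1.
Row 3 already has 3, leaving (3,1) = 4.
Column 4 already has 4; hence (3,4) = 2.
1 is placed in row 2, leaving (2,3) = 2.
Row 3 already has 2, which forces (3,3) = 1.
The full grid is 1 2 3 4 / 3 4 2 1 / 4 3 1 2 / 2 1 4 3.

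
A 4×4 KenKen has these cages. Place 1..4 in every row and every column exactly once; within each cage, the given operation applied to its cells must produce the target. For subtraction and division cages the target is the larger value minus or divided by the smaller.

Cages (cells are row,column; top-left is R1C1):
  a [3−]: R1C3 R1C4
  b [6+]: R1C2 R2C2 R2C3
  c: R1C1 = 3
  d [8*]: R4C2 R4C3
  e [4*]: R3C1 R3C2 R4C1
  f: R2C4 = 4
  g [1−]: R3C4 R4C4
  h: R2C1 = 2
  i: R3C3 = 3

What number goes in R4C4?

3

Cage c is a single given cell, leaving R1C1 = 3.
Cage h is given, which forces R2C1 = 2.
F is a freebie, which forces R2C4 = 4.
I is a freebie; hence R3C3 = 3.
Column 1 already has 2, leaving R4C1 = 1.
The 3 cells of cage b must have sum 6; hence R1C2 = 2.
Cage a needs two cells with difference 3; hence R1C3 = 4.
Column 4 now contains 4, so R1C4 = 1.
Cage b has sum 6, which forces R2C2 = 3.
Column 3 already has 3, leaving R2C3 = 1.
Column 1 already has 1, which forces R3C1 = 4.
Cage e has product 4; hence R3C2 = 1.
Column 4 already has 1, which forces R3C4 = 2.
Column 2 already has 2; hence R4C2 = 4.
4 is placed in column 3, which forces R4C3 = 2.
2 is placed in column 4, which forces R4C4 = 3.
Completed grid: 3 2 4 1 / 2 3 1 4 / 4 1 3 2 / 1 4 2 3.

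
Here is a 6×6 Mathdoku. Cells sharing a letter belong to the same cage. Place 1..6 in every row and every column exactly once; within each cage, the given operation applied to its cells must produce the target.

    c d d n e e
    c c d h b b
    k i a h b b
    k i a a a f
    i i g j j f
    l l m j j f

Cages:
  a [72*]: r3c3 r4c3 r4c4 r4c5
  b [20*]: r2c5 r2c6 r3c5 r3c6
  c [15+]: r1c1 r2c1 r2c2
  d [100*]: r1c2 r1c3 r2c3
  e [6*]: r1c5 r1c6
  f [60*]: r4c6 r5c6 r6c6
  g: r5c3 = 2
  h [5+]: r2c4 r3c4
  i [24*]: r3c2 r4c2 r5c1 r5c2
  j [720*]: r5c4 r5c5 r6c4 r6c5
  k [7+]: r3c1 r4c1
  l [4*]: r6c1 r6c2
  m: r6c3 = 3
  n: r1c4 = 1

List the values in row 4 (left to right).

5 2 1 4 3 6

Cage d has product 100, which forces r1c2 = 5.
The 3 cells of cage d must have product 100; hence r1c3 = 4.
Cage n is a single given cell; hence r1c4 = 1.
Cage d needs product 100, so r2c3 = 5.
Cage g is given; hence r5c3 = 2.
Cage m is a single given cell, leaving r6c3 = 3.
Row 1 now contains 4, leaving r1c1 = 6.
Cage c needs sum 15, leaving r2c1 = 3.
Cage c has sum 15, so r2c2 = 6.
Row 2 already has 3, which forces r2c4 = 2.
Column 4 already has 2, so r3c4 = 3.
In row 3, 4 can only go at r3c2, so r3c2 = 4.
Cage i has product 24; hence r4c2 = 2.
2 is placed in row 4; hence r4c5 = 3.
Cage i has product 24; hence r5c1 = 1.
Cage i needs product 24, so r5c2 = 3.
The two cells of cage l must have product 4, which forces r6c1 = 4.
Column 2 already has 4; hence r6c2 = 1.
Column 5 now contains 3, so r1c5 = 2.
The two cells of cage e must have product 6; hence r1c6 = 3.
Cage k needs two cells with sum 7, leaving r3c1 = 2.
2 is placed in row 4, which forces r4c1 = 5.
The 4 cells of cage a must have product 72, so r4c4 = 4.
5 is placed in row 4; hence r4c6 = 6.
Column 4 now contains 4, which forces r5c4 = 6.
Row 5 already has 6, so r5c5 = 4.
Column 6 already has 6, which forces r5c6 = 5.
6 is placed in column 4, which forces r6c4 = 5.
Row 6 already has 5, so r6c5 = 6.
The 3 cells of cage f must have product 60, which forces r6c6 = 2.
4 is placed in column 5, leaving r2c5 = 1.
Cage b has product 20; hence r2c6 = 4.
Cage a has product 72, leaving r3c3 = 6.
The 4 cells of cage b must have product 20, so r3c5 = 5.
Column 6 now contains 5, which forces r3c6 = 1.
Row 4 already has 6, so r4c3 = 1.
The full grid is 6 5 4 1 2 3 / 3 6 5 2 1 4 / 2 4 6 3 5 1 / 5 2 1 4 3 6 / 1 3 2 6 4 5 / 4 1 3 5 6 2.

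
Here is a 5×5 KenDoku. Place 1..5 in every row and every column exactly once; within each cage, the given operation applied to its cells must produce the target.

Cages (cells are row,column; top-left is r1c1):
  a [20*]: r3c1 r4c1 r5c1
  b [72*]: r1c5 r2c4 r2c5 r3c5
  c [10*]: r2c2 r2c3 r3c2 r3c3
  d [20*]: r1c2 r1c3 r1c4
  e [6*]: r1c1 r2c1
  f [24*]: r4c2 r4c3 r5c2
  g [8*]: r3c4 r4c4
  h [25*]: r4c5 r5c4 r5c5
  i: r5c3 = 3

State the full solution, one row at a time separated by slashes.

3 4 5 1 2 / 2 5 1 3 4 / 5 1 2 4 3 / 1 3 4 2 5 / 4 2 3 5 1

Cage b has product 72, so r2c4 = 3.
The 3 cells of cage h must have product 25; hence r4c5 = 5.
Cage i is given, which forces r5c3 = 3.
The 3 cells of cage h must have product 25, so r5c4 = 5.
Cage h needs product 25; hence r5c5 = 1.
Cage e's pair has product 6, leaving r1c1 = 3.
3 is placed in row 2, leaving r2c1 = 2.
Row 2 already has 2, leaving r2c5 = 4.
Cage a has product 20, leaving r3c1 = 5.
The 3 cells of cage a must have product 20, which forces r4c1 = 1.
Cage f needs product 24, leaving r4c2 = 3.
Row 5 now contains 1; hence r5c1 = 4.
Row 5 now contains 4; hence r5c2 = 2.
Column 5 already has 4, which forces r1c5 = 2.
Cage c needs product 10; hence r2c2 = 5.
The 4 cells of cage c must have product 10, so r2c3 = 1.
Column 2 now contains 2; hence r3c2 = 1.
Cage c has product 10, so r3c3 = 2.
2 is placed in row 3, so r3c4 = 4.
Cage b needs product 72, so r3c5 = 3.
Cage f needs product 24; hence r4c3 = 4.
Column 4 already has 4, leaving r4c4 = 2.
Column 2 already has 1, leaving r1c2 = 4.
Column 3 now contains 4, leaving r1c3 = 5.
Column 4 already has 4, so r1c4 = 1.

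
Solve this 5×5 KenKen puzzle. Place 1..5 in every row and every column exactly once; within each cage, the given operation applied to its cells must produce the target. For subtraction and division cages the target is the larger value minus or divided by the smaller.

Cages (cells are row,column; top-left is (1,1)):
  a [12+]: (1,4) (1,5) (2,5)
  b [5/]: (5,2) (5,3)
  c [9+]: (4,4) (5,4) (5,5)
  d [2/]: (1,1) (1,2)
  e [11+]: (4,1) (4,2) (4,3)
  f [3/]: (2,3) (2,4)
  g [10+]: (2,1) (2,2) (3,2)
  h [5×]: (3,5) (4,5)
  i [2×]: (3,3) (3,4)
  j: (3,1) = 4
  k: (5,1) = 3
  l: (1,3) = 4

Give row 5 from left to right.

3 1 5 4 2

Cage l is a single given cell; hence (1,3) = 4.
J is a freebie, leaving (3,1) = 4.
Cage k is a single given cell, so (5,1) = 3.
Cage e has sum 11, which forces (4,2) = 4.
In row 2, 4 can only go at (2,5), so (2,5) = 4.
In row 3, 3 can only go at (3,2), so (3,2) = 3.
In row 3, 5 can only go at (3,5), so (3,5) = 5.
Cage a needs sum 12, which forces (1,4) = 5.
Column 5 already has 5, which forces (1,5) = 3.
Column 5 already has 5, which forces (4,5) = 1.
5 is placed in column 4, so (5,4) = 4.
Column 5 already has 1, leaving (5,5) = 2.
Cage c has sum 9, which forces (4,4) = 3.
The two cells of cage f must have quotient 3, leaving (2,3) = 3.
Column 4 already has 3, leaving (2,4) = 1.
Column 4 already has 1, which forces (3,4) = 2.
Row 3 already has 2, which forces (3,3) = 1.
Column 3 already has 1, which forces (5,3) = 5.
Cage e has sum 11, which forces (4,1) = 5.
Column 3 now contains 5; hence (4,3) = 2.
Row 5 now contains 5; hence (5,2) = 1.
Cage d needs two cells with quotient 2, which forces (1,1) = 1.
Column 2 now contains 1, so (1,2) = 2.
Column 1 already has 5, leaving (2,1) = 2.
Cage g has sum 10; hence (2,2) = 5.
The full grid is 1 2 4 5 3 / 2 5 3 1 4 / 4 3 1 2 5 / 5 4 2 3 1 / 3 1 5 4 2.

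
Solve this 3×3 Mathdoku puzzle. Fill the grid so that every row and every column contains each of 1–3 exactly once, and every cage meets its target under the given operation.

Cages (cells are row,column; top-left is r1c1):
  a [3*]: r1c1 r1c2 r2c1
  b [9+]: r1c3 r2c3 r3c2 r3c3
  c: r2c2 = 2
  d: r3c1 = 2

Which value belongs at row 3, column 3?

1

The 3 cells of cage a must have product 3, which forces r1c1 = 3.
Cage a has product 3, which forces r1c2 = 1.
1 is placed in row 1, which forces r1c3 = 2.
The 3 cells of cage a must have product 3, leaving r2c1 = 1.
C is a freebie, so r2c2 = 2.
1 is placed in row 2; hence r2c3 = 3.
D is a freebie; hence r3c1 = 2.
Cage b has sum 9, which forces r3c2 = 3.
2 is placed in column 3; hence r3c3 = 1.
Completed grid: 3 1 2 / 1 2 3 / 2 3 1.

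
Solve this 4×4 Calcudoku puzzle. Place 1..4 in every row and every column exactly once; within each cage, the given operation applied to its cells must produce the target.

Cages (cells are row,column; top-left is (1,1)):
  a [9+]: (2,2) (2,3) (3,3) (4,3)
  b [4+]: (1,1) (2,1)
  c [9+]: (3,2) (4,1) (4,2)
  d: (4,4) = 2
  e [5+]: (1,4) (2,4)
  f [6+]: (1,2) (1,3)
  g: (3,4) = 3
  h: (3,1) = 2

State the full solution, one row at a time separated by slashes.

3 2 4 1 / 1 3 2 4 / 2 4 1 3 / 4 1 3 2

Cage h is given, so (3,1) = 2.
Cage g is a single given cell, leaving (3,4) = 3.
Cage d is a single given cell, so (4,4) = 2.
Row 3 already has 3, which forces (3,2) = 4.
4 is placed in row 3; hence (3,3) = 1.
The 3 cells of cage c must have sum 9, leaving (4,1) = 4.
Cage c has sum 9, leaving (4,2) = 1.
Row 4 now contains 4, leaving (4,3) = 3.
Column 2 already has 4, which forces (1,2) = 2.
The two cells of cage f must have sum 6; hence (1,3) = 4.
Row 1 already has 4, so (1,4) = 1.
Column 2 now contains 1, which forces (2,2) = 3.
Cage a has sum 9, leaving (2,3) = 2.
1 is placed in column 4, so (2,4) = 4.
Row 1 now contains 1, so (1,1) = 3.
Row 2 already has 3; hence (2,1) = 1.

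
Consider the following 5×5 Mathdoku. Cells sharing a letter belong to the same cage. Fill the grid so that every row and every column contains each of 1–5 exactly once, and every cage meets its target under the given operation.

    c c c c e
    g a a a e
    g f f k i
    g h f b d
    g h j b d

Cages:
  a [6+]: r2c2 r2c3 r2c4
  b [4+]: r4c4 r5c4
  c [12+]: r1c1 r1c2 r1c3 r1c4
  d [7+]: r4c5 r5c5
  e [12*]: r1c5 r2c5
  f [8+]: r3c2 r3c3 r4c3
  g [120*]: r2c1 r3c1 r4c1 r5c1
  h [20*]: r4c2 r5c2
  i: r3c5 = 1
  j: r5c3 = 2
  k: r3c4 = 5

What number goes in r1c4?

4

Cage k is a single given cell; hence r3c4 = 5.
I is a freebie, which forces r3c5 = 1.
J is a freebie; hence r5c3 = 2.
Cage f needs sum 8, so r4c3 = 1.
Row 4 already has 1, leaving r4c4 = 3.
Column 4 now contains 3, leaving r5c4 = 1.
Cage a has sum 6, which forces r2c2 = 1.
Column 3 now contains 1; hence r2c3 = 3.
1 is placed in column 4; hence r2c4 = 2.
3 is placed in row 2, leaving r2c5 = 4.
Column 3 now contains 3, which forces r3c3 = 4.
Column 5 already has 4, leaving r4c5 = 2.
Cage c has sum 12, so r1c1 = 1.
The 4 cells of cage c must have sum 12; hence r1c2 = 2.
Column 3 already has 4, leaving r1c3 = 5.
Column 4 now contains 2, leaving r1c4 = 4.
Column 5 already has 4, leaving r1c5 = 3.
4 is placed in row 2, leaving r2c1 = 5.
The 4 cells of cage g must have product 120, leaving r3c1 = 2.
Row 3 now contains 4, so r3c2 = 3.
Cage g has product 120; hence r4c1 = 4.
Row 4 now contains 4, which forces r4c2 = 5.
Cage g needs product 120, leaving r5c1 = 3.
Column 2 already has 5, so r5c2 = 4.
The two cells of cage d must have sum 7; hence r5c5 = 5.
Filled in: 1 2 5 4 3 / 5 1 3 2 4 / 2 3 4 5 1 / 4 5 1 3 2 / 3 4 2 1 5.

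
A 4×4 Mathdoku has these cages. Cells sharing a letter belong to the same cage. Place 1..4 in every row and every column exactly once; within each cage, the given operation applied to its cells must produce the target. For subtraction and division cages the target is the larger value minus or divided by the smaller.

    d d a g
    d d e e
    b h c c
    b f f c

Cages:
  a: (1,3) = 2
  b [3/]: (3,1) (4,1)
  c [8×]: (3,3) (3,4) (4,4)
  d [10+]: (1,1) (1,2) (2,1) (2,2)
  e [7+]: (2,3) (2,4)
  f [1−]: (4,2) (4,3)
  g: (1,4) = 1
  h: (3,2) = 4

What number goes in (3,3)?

A is a freebie, leaving (1,3) = 2.
G is a freebie, so (1,4) = 1.
Cage h is given, so (3,2) = 4.
Row 3 already has 4, so (3,3) = 1.
Row 3 already has 4, leaving (3,4) = 2.
Column 4 now contains 2; hence (4,4) = 4.
The 4 cells of cage d must have sum 10, which forces (1,1) = 4.
Column 2 now contains 4; hence (1,2) = 3.
Cage e needs two cells with sum 7, leaving (2,3) = 4.
Column 4 already has 4; hence (2,4) = 3.
Row 3 now contains 1; hence (3,1) = 3.
The two cells of cage b must have quotient 3, which forces (4,1) = 1.
Cage f's pair has difference 1, so (4,2) = 2.
4 is placed in row 4, leaving (4,3) = 3.
Column 1 now contains 1; hence (2,1) = 2.
Column 2 now contains 2, so (2,2) = 1.
Filled in: 4 3 2 1 / 2 1 4 3 / 3 4 1 2 / 1 2 3 4.

1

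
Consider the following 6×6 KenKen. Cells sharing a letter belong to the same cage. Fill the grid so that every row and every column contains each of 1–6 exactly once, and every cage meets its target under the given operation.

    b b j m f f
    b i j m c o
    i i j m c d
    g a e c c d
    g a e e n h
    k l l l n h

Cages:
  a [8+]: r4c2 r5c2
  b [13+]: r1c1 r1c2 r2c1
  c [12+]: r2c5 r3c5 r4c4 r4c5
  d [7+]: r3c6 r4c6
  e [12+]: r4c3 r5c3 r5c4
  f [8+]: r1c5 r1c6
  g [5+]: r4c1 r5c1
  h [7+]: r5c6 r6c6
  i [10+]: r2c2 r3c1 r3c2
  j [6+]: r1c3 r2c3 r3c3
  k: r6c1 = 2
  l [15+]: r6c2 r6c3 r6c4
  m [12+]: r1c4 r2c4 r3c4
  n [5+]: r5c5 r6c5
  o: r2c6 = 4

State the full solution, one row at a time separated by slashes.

6 2 1 4 5 3 / 5 6 3 2 1 4 / 3 1 2 6 4 5 / 4 3 5 1 6 2 / 1 5 4 3 2 6 / 2 4 6 5 3 1

Cage o is given, which forces r2c6 = 4.
K is a freebie, leaving r6c1 = 2.
The only place for 3 in row 6 is r6c5.
The two cells of cage n must have sum 5; hence r5c5 = 2.
The only place for 1 in row 6 is r6c6.
Column 6 now contains 1, leaving r5c6 = 6.
Column 6 needs a 3, and only r1c6 is open for it.
Cage f needs two cells with sum 8, which forces r1c5 = 5.
Cage c has sum 12, so r4c4 = 1.
Row 4 already has 1; hence r4c1 = 4.
Row 4 already has 4, so r4c5 = 6.
The two cells of cage g must have sum 5; hence r5c1 = 1.
1 is placed in column 1, so r1c1 = 6.
Column 5 now contains 6; hence r2c5 = 1.
Cage c needs sum 12, leaving r3c5 = 4.
Cage m needs sum 12, which forces r1c4 = 4.
4 is placed in row 1; hence r1c2 = 2.
2 is placed in row 1; hence r1c3 = 1.
The 3 cells of cage b must have sum 13, which forces r2c1 = 5.
Column 1 already has 5, leaving r3c1 = 3.
Row 3 already has 3, which forces r3c3 = 2.
Row 3 already has 2; hence r3c6 = 5.
Column 6 already has 5, leaving r4c6 = 2.
The 3 cells of cage e must have sum 12, which forces r5c3 = 4.
Cage i has sum 10, which forces r2c2 = 6.
Column 3 already has 2, which forces r2c3 = 3.
Cage m has sum 12, leaving r2c4 = 2.
Row 3 now contains 5, which forces r3c2 = 1.
Row 3 now contains 5, which forces r3c4 = 6.
Column 3 already has 3, so r4c3 = 5.
Cage l has sum 15, which forces r6c2 = 4.
Column 3 now contains 5, leaving r6c3 = 6.
Column 4 already has 6, which forces r6c4 = 5.
Row 4 already has 5; hence r4c2 = 3.
Cage a's pair has sum 8, leaving r5c2 = 5.
Column 4 now contains 5, which forces r5c4 = 3.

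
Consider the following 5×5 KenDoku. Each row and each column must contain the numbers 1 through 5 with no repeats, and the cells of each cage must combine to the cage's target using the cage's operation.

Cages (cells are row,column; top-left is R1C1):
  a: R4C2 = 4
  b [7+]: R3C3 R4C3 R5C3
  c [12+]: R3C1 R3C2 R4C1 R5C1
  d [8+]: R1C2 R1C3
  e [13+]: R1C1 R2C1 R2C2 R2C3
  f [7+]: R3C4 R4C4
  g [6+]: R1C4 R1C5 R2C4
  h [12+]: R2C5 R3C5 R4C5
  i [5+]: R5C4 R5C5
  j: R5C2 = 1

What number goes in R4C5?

5

Cage a is given, so R4C2 = 4.
Cage j is a single given cell, which forces R5C2 = 1.
Row 5 needs a 5, and only R5C1 is open for it.
In row 5, 4 can only go at R5C3, so R5C3 = 4.
The only place for 1 in column 5 is R1C5.
The only place for 1 in column 4 is R2C4.
The 3 cells of cage g must have sum 6, so R1C4 = 4.
In row 1, 2 can only go at R1C1, so R1C1 = 2.
Column 1 already has 2, so R2C1 = 4.
Column 1 already has 4, which forces R3C1 = 1.
1 is placed in row 3, which forces R3C3 = 2.
Row 3 now contains 2, so R3C4 = 5.
1 is placed in column 1, which forces R4C1 = 3.
2 is placed in column 3, leaving R4C3 = 1.
5 is placed in column 4, so R4C4 = 2.
Row 4 now contains 3, leaving R4C5 = 5.
2 is placed in column 4; hence R5C4 = 3.
3 is placed in row 5, leaving R5C5 = 2.
The 4 cells of cage e must have sum 13; hence R2C2 = 2.
2 is placed in column 3; hence R2C3 = 5.
5 is placed in column 5; hence R2C5 = 3.
Row 3 now contains 2; hence R3C2 = 3.
Cage h has sum 12, leaving R3C5 = 4.
Column 2 now contains 3; hence R1C2 = 5.
Column 3 already has 5, leaving R1C3 = 3.
Completed grid: 2 5 3 4 1 / 4 2 5 1 3 / 1 3 2 5 4 / 3 4 1 2 5 / 5 1 4 3 2.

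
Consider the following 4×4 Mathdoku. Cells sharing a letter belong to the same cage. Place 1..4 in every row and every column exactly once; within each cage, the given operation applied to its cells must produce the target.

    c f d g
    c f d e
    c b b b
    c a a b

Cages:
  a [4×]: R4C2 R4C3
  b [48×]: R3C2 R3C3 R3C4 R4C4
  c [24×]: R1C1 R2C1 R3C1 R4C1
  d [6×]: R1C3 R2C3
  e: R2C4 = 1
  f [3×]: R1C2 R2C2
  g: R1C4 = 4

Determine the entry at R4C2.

Cage g is a single given cell, so R1C4 = 4.
Cage e is a single given cell; hence R2C4 = 1.
Column 4 now contains 1, so R3C4 = 3.
Column 4 now contains 4; hence R4C4 = 2.
Cage f needs two cells with product 3, so R1C2 = 1.
Row 2 now contains 1, so R2C2 = 3.
Row 2 now contains 3, so R2C3 = 2.
Column 3 now contains 2, leaving R3C3 = 4.
Column 2 now contains 1, which forces R4C2 = 4.
4 is placed in column 3; hence R4C3 = 1.
Cage c needs product 24, leaving R1C1 = 2.
Column 3 now contains 2, so R1C3 = 3.
Row 2 now contains 2, so R2C1 = 4.
Cage c has product 24; hence R3C1 = 1.
4 is placed in row 3, leaving R3C2 = 2.
Row 4 now contains 1; hence R4C1 = 3.
Completed grid: 2 1 3 4 / 4 3 2 1 / 1 2 4 3 / 3 4 1 2.

4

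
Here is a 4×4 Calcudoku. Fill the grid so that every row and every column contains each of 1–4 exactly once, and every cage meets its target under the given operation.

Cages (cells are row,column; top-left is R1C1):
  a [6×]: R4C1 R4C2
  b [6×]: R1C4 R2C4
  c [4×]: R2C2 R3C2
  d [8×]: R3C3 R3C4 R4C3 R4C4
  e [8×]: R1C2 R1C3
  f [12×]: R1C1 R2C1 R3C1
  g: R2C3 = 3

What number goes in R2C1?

G is a freebie, leaving R2C3 = 3.
Row 2 already has 3, leaving R2C4 = 2.
Column 4 now contains 2, leaving R1C4 = 3.
Cage f needs product 12, leaving R3C1 = 3.
3 is placed in column 1, which forces R4C1 = 2.
Row 4 now contains 2; hence R4C2 = 3.
Row 4 now contains 2, so R4C3 = 1.
Row 4 now contains 1, leaving R4C4 = 4.
Column 3 now contains 1, so R3C3 = 2.
Column 4 already has 4, so R3C4 = 1.
Cage e's pair has product 8, so R1C2 = 2.
Column 3 already has 2, leaving R1C3 = 4.
The two cells of cage c must have product 4, so R2C2 = 1.
Row 3 already has 1, which forces R3C2 = 4.
4 is placed in row 1, so R1C1 = 1.
Row 2 already has 1; hence R2C1 = 4.
Filled in: 1 2 4 3 / 4 1 3 2 / 3 4 2 1 / 2 3 1 4.

4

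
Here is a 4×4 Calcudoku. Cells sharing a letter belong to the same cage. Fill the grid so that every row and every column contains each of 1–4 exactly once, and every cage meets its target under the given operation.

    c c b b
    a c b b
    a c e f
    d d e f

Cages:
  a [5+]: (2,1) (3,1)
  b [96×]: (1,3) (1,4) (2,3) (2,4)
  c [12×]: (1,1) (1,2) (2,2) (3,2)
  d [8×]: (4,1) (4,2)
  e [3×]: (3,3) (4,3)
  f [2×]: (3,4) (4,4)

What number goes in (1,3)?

The only place for 3 in row 4 is (4,3).
Column 3 already has 3, which forces (3,3) = 1.
1 is placed in row 3; hence (3,4) = 2.
2 is placed in column 4, leaving (4,4) = 1.
In row 2, 3 can only go at (2,4), so (2,4) = 3.
The 4 cells of cage b must have product 96, leaving (1,3) = 2.
Column 4 already has 3, so (1,4) = 4.
The 4 cells of cage b must have product 96; hence (2,3) = 4.
Row 1 already has 2, which forces (1,1) = 1.
Cage c needs product 12, leaving (1,2) = 3.
1 is placed in column 1, so (2,1) = 2.
Cage c needs product 12; hence (2,2) = 1.
Cage c needs product 12, so (3,2) = 4.
Column 1 already has 2, leaving (4,1) = 4.
Column 2 now contains 4, leaving (4,2) = 2.
4 is placed in row 3, which forces (3,1) = 3.
Completed grid: 1 3 2 4 / 2 1 4 3 / 3 4 1 2 / 4 2 3 1.

2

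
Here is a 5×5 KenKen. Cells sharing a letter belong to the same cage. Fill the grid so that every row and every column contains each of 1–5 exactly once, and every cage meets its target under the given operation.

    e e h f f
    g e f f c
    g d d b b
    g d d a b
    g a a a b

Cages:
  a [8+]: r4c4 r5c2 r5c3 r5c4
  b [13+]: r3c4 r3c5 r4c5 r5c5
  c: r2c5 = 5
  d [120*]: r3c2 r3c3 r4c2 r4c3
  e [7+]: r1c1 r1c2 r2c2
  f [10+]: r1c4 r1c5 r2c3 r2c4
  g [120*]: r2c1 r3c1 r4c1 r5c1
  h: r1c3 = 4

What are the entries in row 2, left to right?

H is a freebie, which forces r1c3 = 4.
Cage c is a single given cell, leaving r2c5 = 5.
The only place for 1 in row 3 is r3c5.
Cage b has sum 13, leaving r3c4 = 5.
Row 1 needs a 5, and only r1c2 is open for it.
Cage e has sum 7, leaving r1c1 = 1.
Cage e has sum 7, leaving r2c2 = 1.
Cage d has product 120, so r4c3 = 5.
Cage g has product 120, so r5c1 = 5.
In row 2, 4 can only go at r2c1, so r2c1 = 4.
The only place for 4 in row 3 is r3c2.
In row 4, 1 can only go at r4c4, so r4c4 = 1.
Cage a has sum 8, which forces r5c2 = 2.
Cage a needs sum 8; hence r5c3 = 1.
Cage a has sum 8, leaving r5c4 = 4.
Row 5 already has 4, so r5c5 = 3.
Cage f needs sum 10, which forces r1c4 = 3.
Column 5 already has 3, so r1c5 = 2.
The 4 cells of cage f must have sum 10, leaving r2c3 = 3.
Cage f has sum 10; hence r2c4 = 2.
Cage d needs product 120, which forces r3c3 = 2.
Column 2 already has 2; hence r4c2 = 3.
Column 5 already has 3, so r4c5 = 4.
Row 3 already has 2; hence r3c1 = 3.
3 is placed in row 4, which forces r4c1 = 2.
Filled in: 1 5 4 3 2 / 4 1 3 2 5 / 3 4 2 5 1 / 2 3 5 1 4 / 5 2 1 4 3.

4 1 3 2 5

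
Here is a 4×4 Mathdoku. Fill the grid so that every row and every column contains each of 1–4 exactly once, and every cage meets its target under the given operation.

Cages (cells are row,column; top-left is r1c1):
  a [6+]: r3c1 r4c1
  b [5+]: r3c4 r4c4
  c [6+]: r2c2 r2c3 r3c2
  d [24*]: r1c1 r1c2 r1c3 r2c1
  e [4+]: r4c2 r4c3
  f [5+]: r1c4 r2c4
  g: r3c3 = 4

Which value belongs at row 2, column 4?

Cage g is given; hence r3c3 = 4.
Row 3 already has 4, leaving r3c1 = 2.
The two cells of cage a must have sum 6, which forces r4c1 = 4.
Cage d has product 24, which forces r1c2 = 4.
Cage d needs product 24, so r1c3 = 2.
The two cells of cage b must have sum 5, which forces r3c4 = 3.
The two cells of cage b must have sum 5, which forces r4c4 = 2.
Column 4 now contains 3, which forces r1c4 = 1.
The 3 cells of cage c must have sum 6, so r2c2 = 2.
Cage c needs sum 6, which forces r2c3 = 3.
Cage f needs two cells with sum 5, leaving r2c4 = 4.
Row 3 already has 3, leaving r3c2 = 1.
Column 2 now contains 1; hence r4c2 = 3.
3 is placed in column 3, so r4c3 = 1.
Row 1 already has 1, so r1c1 = 3.
Row 2 now contains 3, so r2c1 = 1.
Completed grid: 3 4 2 1 / 1 2 3 4 / 2 1 4 3 / 4 3 1 2.

4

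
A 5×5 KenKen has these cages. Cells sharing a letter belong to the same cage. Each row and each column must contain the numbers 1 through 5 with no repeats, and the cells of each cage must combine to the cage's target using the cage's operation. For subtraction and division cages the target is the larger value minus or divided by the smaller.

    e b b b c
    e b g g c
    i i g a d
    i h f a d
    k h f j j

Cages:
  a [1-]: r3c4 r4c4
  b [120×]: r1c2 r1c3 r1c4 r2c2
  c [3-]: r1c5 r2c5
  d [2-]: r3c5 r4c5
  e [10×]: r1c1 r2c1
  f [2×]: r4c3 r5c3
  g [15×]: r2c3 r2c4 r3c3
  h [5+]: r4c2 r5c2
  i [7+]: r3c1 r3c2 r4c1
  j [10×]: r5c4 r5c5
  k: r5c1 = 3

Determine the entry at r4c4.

Cage k is a single given cell, which forces r5c1 = 3.
The only place for 1 in row 1 is r1c5.
Cage c's pair has difference 3, which forces r2c5 = 4.
The only place for 4 in row 5 is r5c2.
The two cells of cage h must have sum 5, which forces r4c2 = 1.
Row 4 now contains 1, leaving r4c3 = 2.
2 is placed in column 3, so r5c3 = 1.
Cage g has product 15, leaving r2c4 = 1.
Cage i has sum 7; hence r3c1 = 1.
Column 2 already has 1; hence r3c2 = 2.
2 is placed in row 4, leaving r4c1 = 4.
Cage b needs product 120; hence r1c3 = 4.
Cage b has product 120, which forces r1c4 = 2.
Cage a's pair has difference 1; hence r3c4 = 4.
Column 4 now contains 2, which forces r5c4 = 5.
5 is placed in row 5, leaving r5c5 = 2.
Row 1 already has 2; hence r1c1 = 5.
Row 1 now contains 5, which forces r1c2 = 3.
The two cells of cage e must have product 10, so r2c1 = 2.
Column 2 now contains 3; hence r2c2 = 5.
Row 2 already has 5, which forces r2c3 = 3.
Column 3 now contains 3; hence r3c3 = 5.
Row 3 now contains 5; hence r3c5 = 3.
Column 4 already has 5, which forces r4c4 = 3.
Column 5 already has 3, leaving r4c5 = 5.
The full grid is 5 3 4 2 1 / 2 5 3 1 4 / 1 2 5 4 3 / 4 1 2 3 5 / 3 4 1 5 2.

3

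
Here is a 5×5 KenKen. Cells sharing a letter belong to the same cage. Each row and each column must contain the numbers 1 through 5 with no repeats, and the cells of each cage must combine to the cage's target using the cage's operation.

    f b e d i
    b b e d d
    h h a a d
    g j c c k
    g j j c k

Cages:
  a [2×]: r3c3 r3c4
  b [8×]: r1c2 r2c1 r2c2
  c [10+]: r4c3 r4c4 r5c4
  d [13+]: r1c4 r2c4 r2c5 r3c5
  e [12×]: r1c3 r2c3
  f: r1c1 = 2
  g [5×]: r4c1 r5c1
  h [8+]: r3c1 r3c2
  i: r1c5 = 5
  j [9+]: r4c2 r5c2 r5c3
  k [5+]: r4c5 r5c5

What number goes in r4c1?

Cage f is a single given cell, leaving r1c1 = 2.
Cage i is given, which forces r1c5 = 5.
The 3 cells of cage b must have product 8, leaving r2c2 = 2.
Row 2 needs a 5, and only r2c4 is open for it.
In row 3, 4 can only go at r3c5, so r3c5 = 4.
The only place for 3 in column 1 is r3c1.
Row 3 now contains 3, so r3c2 = 5.
Column 1 needs a 4, and only r2c1 is open for it.
Cage b has product 8, leaving r1c2 = 1.
The two cells of cage e must have product 12, leaving r1c3 = 4.
Row 1 now contains 1, which forces r1c4 = 3.
4 is placed in row 2, so r2c3 = 3.
3 is placed in row 2; hence r2c5 = 1.
Column 3 already has 3, which forces r4c3 = 5.
5 is placed in column 3, leaving r5c3 = 2.
2 is placed in row 5, so r5c5 = 3.
Column 3 now contains 2, so r3c3 = 1.
Cage a needs two cells with product 2, which forces r3c4 = 2.
5 is placed in row 4, so r4c1 = 1.
Cage j needs sum 9, which forces r4c2 = 3.
1 is placed in row 4, leaving r4c4 = 4.
Column 5 already has 3, which forces r4c5 = 2.
Cage g needs two cells with product 5, which forces r5c1 = 5.
Row 5 already has 3; hence r5c2 = 4.
Column 4 already has 4; hence r5c4 = 1.
The full grid is 2 1 4 3 5 / 4 2 3 5 1 / 3 5 1 2 4 / 1 3 5 4 2 / 5 4 2 1 3.

1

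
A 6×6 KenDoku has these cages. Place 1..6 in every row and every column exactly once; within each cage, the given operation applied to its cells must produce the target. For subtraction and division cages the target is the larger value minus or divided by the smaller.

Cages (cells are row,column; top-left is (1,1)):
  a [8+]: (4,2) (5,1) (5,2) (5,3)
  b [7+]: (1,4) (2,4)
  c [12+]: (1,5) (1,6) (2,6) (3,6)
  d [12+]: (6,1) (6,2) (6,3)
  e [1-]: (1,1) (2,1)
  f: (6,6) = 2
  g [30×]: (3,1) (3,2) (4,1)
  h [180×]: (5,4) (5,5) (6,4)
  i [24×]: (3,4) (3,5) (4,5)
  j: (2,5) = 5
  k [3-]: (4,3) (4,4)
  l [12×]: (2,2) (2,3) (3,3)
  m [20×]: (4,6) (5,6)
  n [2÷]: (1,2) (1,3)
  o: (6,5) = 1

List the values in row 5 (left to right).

Cage j is given; hence (2,5) = 5.
Cage h has product 180, so (5,4) = 5.
The 3 cells of cage h must have product 180, so (5,5) = 6.
5 is placed in row 5, leaving (5,6) = 4.
Cage h has product 180, leaving (6,4) = 6.
Cage o is a single given cell; hence (6,5) = 1.
F is a freebie; hence (6,6) = 2.
Cage a has sum 8, leaving (4,2) = 2.
4 is placed in column 6, so (4,6) = 5.
The 4 cells of cage c must have sum 12, so (1,5) = 2.
Cage i needs product 24, leaving (3,4) = 2.
In row 1, 5 can only go at (1,1), so (1,1) = 5.
Cage g has product 30; hence (3,2) = 5.
Cage d has sum 12, so (6,3) = 5.
The only place for 1 in row 1 is (1,6).
The only place for 4 in row 1 is (1,4).
Column 4 now contains 4; hence (2,4) = 3.
Row 2 already has 3, leaving (2,6) = 6.
Column 6 already has 6, which forces (3,6) = 3.
Column 4 already has 3, so (4,4) = 1.
Row 2 already has 6, which forces (2,1) = 4.
The 3 cells of cage l must have product 12, so (2,2) = 1.
The 3 cells of cage l must have product 12, leaving (2,3) = 2.
The 3 cells of cage g must have product 30, leaving (3,1) = 1.
Cage l has product 12, leaving (3,3) = 6.
Row 3 now contains 3; hence (3,5) = 4.
Row 4 now contains 1; hence (4,1) = 6.
Cage k needs two cells with difference 3; hence (4,3) = 4.
The 3 cells of cage i must have product 24; hence (4,5) = 3.
Column 2 now contains 1, which forces (5,2) = 3.
Row 5 already has 3; hence (5,3) = 1.
Column 1 now contains 4, which forces (6,1) = 3.
3 is placed in column 2; hence (6,2) = 4.
3 is placed in column 2, so (1,2) = 6.
Column 3 already has 6; hence (1,3) = 3.
Row 5 already has 3; hence (5,1) = 2.
Filled in: 5 6 3 4 2 1 / 4 1 2 3 5 6 / 1 5 6 2 4 3 / 6 2 4 1 3 5 / 2 3 1 5 6 4 / 3 4 5 6 1 2.

2 3 1 5 6 4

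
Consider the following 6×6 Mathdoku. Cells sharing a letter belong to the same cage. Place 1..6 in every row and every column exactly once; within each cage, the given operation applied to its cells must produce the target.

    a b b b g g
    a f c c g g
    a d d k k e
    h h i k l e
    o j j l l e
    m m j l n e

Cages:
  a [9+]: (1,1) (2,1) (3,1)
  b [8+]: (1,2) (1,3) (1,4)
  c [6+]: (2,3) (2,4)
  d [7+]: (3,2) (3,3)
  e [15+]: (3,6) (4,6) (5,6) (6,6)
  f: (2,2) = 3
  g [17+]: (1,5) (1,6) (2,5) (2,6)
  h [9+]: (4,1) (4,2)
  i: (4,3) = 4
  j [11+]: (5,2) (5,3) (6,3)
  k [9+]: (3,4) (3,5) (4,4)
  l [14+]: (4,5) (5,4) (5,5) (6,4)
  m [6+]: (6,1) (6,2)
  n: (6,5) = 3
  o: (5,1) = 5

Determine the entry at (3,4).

3

Cage f is given; hence (2,2) = 3.
Cage i is given, so (4,3) = 4.
O is a freebie, so (5,1) = 5.
Cage n is a single given cell, which forces (6,5) = 3.
The two cells of cage h must have sum 9, so (4,1) = 3.
Cage h needs two cells with sum 9; hence (4,2) = 6.
The only place for 4 in column 1 is (6,1).
Cage m's pair has sum 6, which forces (6,2) = 2.
Column 2 already has 2, which forces (5,2) = 4.
The only place for 3 in column 3 is (1,3).
Cage b needs sum 8; hence (1,2) = 1.
Cage b has sum 8; hence (1,4) = 4.
1 is placed in column 2, which forces (3,2) = 5.
The two cells of cage d must have sum 7, leaving (3,3) = 2.
The only place for 5 in column 3 is (2,3).
Row 2 now contains 5, which forces (2,4) = 1.
Cage a needs sum 9, leaving (3,1) = 1.
1 is placed in row 3; hence (3,5) = 4.
Cage g has sum 17; hence (2,6) = 4.
Cage k has sum 9, leaving (3,4) = 3.
Row 3 now contains 3, so (3,6) = 6.
The 3 cells of cage k must have sum 9, so (4,4) = 2.
Column 4 already has 2; hence (5,4) = 6.
Column 4 now contains 6, so (6,4) = 5.
5 is placed in row 6; hence (6,6) = 1.
Cage l has sum 14, leaving (4,5) = 1.
Column 6 already has 1, so (4,6) = 5.
Row 5 already has 6, so (5,3) = 1.
The 4 cells of cage l must have sum 14; hence (5,5) = 2.
Column 6 already has 1, which forces (5,6) = 3.
1 is placed in row 6; hence (6,3) = 6.
Cage g has sum 17, leaving (1,5) = 5.
Column 6 already has 5; hence (1,6) = 2.
2 is placed in column 5, leaving (2,5) = 6.
Row 1 now contains 2, so (1,1) = 6.
Row 2 already has 6, so (2,1) = 2.
The full grid is 6 1 3 4 5 2 / 2 3 5 1 6 4 / 1 5 2 3 4 6 / 3 6 4 2 1 5 / 5 4 1 6 2 3 / 4 2 6 5 3 1.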